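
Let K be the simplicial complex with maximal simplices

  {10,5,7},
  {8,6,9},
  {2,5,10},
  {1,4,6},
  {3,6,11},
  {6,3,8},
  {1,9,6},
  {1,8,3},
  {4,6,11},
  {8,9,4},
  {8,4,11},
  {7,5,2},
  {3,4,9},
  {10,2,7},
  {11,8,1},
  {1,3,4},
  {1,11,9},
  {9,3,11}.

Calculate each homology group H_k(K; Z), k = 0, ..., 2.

H_0 ≅ Z^2,  H_1 ≅ Z^2,  H_2 ≅ Z^2.

Take the total order 1 < 2 < 3 < 4 < 5 < 6 < 7 < 8 < 9 < 10 < 11 on the vertex set. Then K (dimension 2) consists of the simplices:

  0-simplices (11): [1], [2], [3], [4], [5], [6], [7], [8], [9], [10], [11]
  1-simplices (27): (27 of them)
  2-simplices (18): (18 of them)

Hence C_0 ≅ Z^11, C_1 ≅ Z^27, C_2 ≅ Z^18.

Boundary ∂_1: C_1 → C_0 is given by ∂[p,q] = [q] − [p]. For instance
  ∂[1,4] = [4] − [1].
This gives a 11×27 integer matrix of rank 9; reducing to Smith normal form yields diagonal entries (1,1,1,1,1,1,1,1,1).

Boundary ∂_2: C_2 → C_1 maps a triangle to the signed sum of its edges. For instance
  ∂[1,4,6] = [4,6] − [1,6] + [1,4],
  ∂[4,8,11] = [8,11] − [4,11] + [4,8].
This gives a 27×18 integer matrix of rank 16; reducing to Smith normal form yields diagonal entries (1,1,1,1,1,1,1,1,1,1,1,1,1,1,1,1).

Reading off H_k = ker ∂_k / im ∂_{k+1}:

  H_0: rank C_0 − rank ∂_1 = 11 − 9 = 2, and the invariant factors of ∂_1 are all 1, so H_0 = Z^2.
  H_1: rank ker ∂_1 − rank ∂_2 = (27 − 9) − 16 = 2, and the invariant factors of ∂_2 are all 1, so H_1 = Z^2.
  H_2: rank ker ∂_2 − rank ∂_3 = (18 − 16) − 0 = 2, and there is no ∂_3, so H_2 = Z^2.

As a check, the Euler characteristic is 11 − 27 + 18 = 2, which agrees with 2 − 2 + 2 = 2.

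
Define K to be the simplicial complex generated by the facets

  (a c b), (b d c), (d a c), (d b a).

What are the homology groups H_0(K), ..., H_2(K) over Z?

Order the vertices as a < b < c < d. Listing each simplex with vertices in this order, K has dimension 2 with simplices:

  0-simplices (4): a, b, c, d
  1-simplices (6): ab, ac, ad, bc, bd, cd
  2-simplices (4): abc, abd, acd, bcd

giving chain groups C_0 ≅ Z^4, C_1 ≅ Z^6, C_2 ≅ Z^4.

∂_1: C_1 → C_0 maps an edge to its endpoints' difference, ∂[p,q] = q − p. For instance
  ∂cd = d − c.
As a 4×6 matrix over Z this has rank 3, with invariant factors (1,1,1).

Boundary ∂_2: C_2 → C_1 sends each 2-simplex [p,q,r] to [q,r] − [p,r] + [p,q]. For instance
  ∂bcd = cd − bd + bc,
  ∂acd = cd − ad + ac.
This gives a 6×4 integer matrix of rank 3; reducing to Smith normal form yields diagonal entries (1,1,1).

From H_k ≅ ker(∂_k) / im(∂_{k+1}) we obtain:

  H_0: rank C_0 − rank ∂_1 = 4 − 3 = 1, and the invariant factors of ∂_1 are all 1, so H_0 = Z.
  H_1: rank ker ∂_1 − rank ∂_2 = (6 − 3) − 3 = 0, and the invariant factors of ∂_2 are all 1, so H_1 = 0.
  H_2: rank ker ∂_2 − rank ∂_3 = (4 − 3) − 0 = 1, and there is no ∂_3, so H_2 = Z.

(K is a triangulation of the 2-sphere S^2.)

H_0 ≅ Z,  H_1 = 0,  H_2 ≅ Z.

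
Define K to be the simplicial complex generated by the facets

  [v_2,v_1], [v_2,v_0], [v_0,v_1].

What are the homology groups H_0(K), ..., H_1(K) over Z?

Fix the vertex order v_0 < v_1 < v_2 and write every simplex with vertices in increasing order. Then dim K = 1 and the simplices of K are:

  0-simplices (3): [v_0], [v_1], [v_2]
  1-simplices (3): [v_0,v_1], [v_0,v_2], [v_1,v_2]

Hence C_0 ≅ Z^3, C_1 ≅ Z^3.

∂_1: C_1 → C_0 is given by ∂[p,q] = [q] − [p].
The resulting 3×3 matrix has rank 2, and its Smith normal form has invariant factors (1,1).

Now H_k = ker ∂_k / im ∂_{k+1}, so:

  H_0: rank C_0 − rank ∂_1 = 3 − 2 = 1, and the invariant factors of ∂_1 are all 1, so H_0 ≅ Z.
  H_1: rank ker ∂_1 − rank ∂_2 = (3 − 2) − 0 = 1, and there is no ∂_2, so H_1 ≅ Z.

(K is a triangulation of the circle S^1.)

H_0 ≅ Z,  H_1 ≅ Z.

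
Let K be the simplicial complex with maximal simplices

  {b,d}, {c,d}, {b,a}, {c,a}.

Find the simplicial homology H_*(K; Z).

We work with the vertex ordering a < b < c < d. The simplices of K, each written with vertices in increasing order, are:

  0-simplices (4): a, b, c, d
  1-simplices (4): ab, ac, bd, cd

giving chain groups C_0 ≅ Z^4, C_1 ≅ Z^4.

The boundary map ∂_1: C_1 → C_0 is given by ∂[p,q] = [q] − [p]. For instance
  ∂cd = d − c.
The 4×4 boundary matrix has rank 3 and Smith normal form diag(1,1,1).

Reading off H_k = ker ∂_k / im ∂_{k+1}:

  H_0: rank C_0 − rank ∂_1 = 4 − 3 = 1, and the invariant factors of ∂_1 are all 1, so H_0 = Z.
  H_1: rank ker ∂_1 − rank ∂_2 = (4 − 3) − 0 = 1, and there is no ∂_2, so H_1 = Z.

As a check, the Euler characteristic is 4 − 4 = 0, which agrees with 1 − 1 = 0.

H_0 = Z,  H_1 = Z.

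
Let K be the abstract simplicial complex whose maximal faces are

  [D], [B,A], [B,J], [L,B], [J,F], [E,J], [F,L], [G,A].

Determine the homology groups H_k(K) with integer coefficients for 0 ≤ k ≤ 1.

We work with the vertex ordering A < B < D < E < F < G < J < L. The simplices of K, each written with vertices in increasing order, are:

  0-simplices (8): A, B, D, E, F, G, J, L
  1-simplices (7): AB, AG, BJ, BL, EJ, FJ, FL

so the chain groups are C_0 ≅ Z^8, C_1 ≅ Z^7.

∂_1: C_1 → C_0 is given by ∂[p,q] = [q] − [p]. For instance
  ∂FL = L − F.
As a 8×7 matrix over Z this has rank 6, with invariant factors (1,1,1,1,1,1).

From H_k ≅ ker(∂_k) / im(∂_{k+1}) we obtain:

  H_0: rank C_0 − rank ∂_1 = 8 − 6 = 2, and the invariant factors of ∂_1 are all 1, so H_0 ≅ Z^2.
  H_1: rank ker ∂_1 − rank ∂_2 = (7 − 6) − 0 = 1, and there is no ∂_2, so H_1 ≅ Z.

H_0 ≅ Z^2,  H_1 ≅ Z.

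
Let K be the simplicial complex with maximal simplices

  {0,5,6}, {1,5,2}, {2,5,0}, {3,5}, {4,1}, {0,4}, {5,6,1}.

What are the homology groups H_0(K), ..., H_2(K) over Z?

H_0 = Z,  H_1 = Z,  H_2 = 0.

We work with the vertex ordering 0 < 1 < 2 < 3 < 4 < 5 < 6. The simplices of K, each written with vertices in increasing order, are:

  0-simplices (7): [0], [1], [2], [3], [4], [5], [6]
  1-simplices (11): [0,2], [0,4], [0,5], [0,6], [1,2], [1,4], [1,5], [1,6], [2,5], [3,5], [5,6]
  2-simplices (4): [0,2,5], [0,5,6], [1,2,5], [1,5,6]

giving chain groups C_0 ≅ Z^7, C_1 ≅ Z^11, C_2 ≅ Z^4.

Boundary ∂_1: C_1 → C_0 is given by ∂[p,q] = [q] − [p].
The resulting 7×11 matrix has rank 6, and its Smith normal form has invariant factors (1,1,1,1,1,1).

Boundary ∂_2: C_2 → C_1 sends each 2-simplex [p,q,r] to [q,r] − [p,r] + [p,q]. For instance
  ∂[1,2,5] = [2,5] − [1,5] + [1,2],
  ∂[1,5,6] = [5,6] − [1,6] + [1,5].
As a 11×4 matrix over Z this has rank 4, with invariant factors (1,1,1,1).

Computing H_k = (kernel of ∂_k) / (image of ∂_{k+1}):

  H_0: rank C_0 − rank ∂_1 = 7 − 6 = 1, and the invariant factors of ∂_1 are all 1, so H_0 ≅ Z.
  H_1: rank ker ∂_1 − rank ∂_2 = (11 − 6) − 4 = 1, and the invariant factors of ∂_2 are all 1, so H_1 ≅ Z.
  H_2: rank ker ∂_2 − rank ∂_3 = (4 − 4) − 0 = 0, and there is no ∂_3, so H_2 ≅ 0.

As a check, the Euler characteristic is 7 − 11 + 4 = 0, which agrees with 1 − 1 + 0 = 0.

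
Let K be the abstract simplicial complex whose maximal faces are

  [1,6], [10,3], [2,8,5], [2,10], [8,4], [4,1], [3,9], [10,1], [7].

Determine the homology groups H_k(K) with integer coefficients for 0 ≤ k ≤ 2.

Fix the vertex order 1 < 2 < 3 < 4 < 5 < 6 < 7 < 8 < 9 < 10 and write every simplex with vertices in increasing order. Then dim K = 2 and the simplices of K are:

  0-simplices (10): [1], [2], [3], [4], [5], [6], [7], [8], [9], [10]
  1-simplices (10): [1,4], [1,6], [1,10], [2,5], [2,8], [2,10], [3,9], [3,10], [4,8], [5,8]
  2-simplices (1): [2,5,8]

so the chain groups are C_0 ≅ Z^10, C_1 ≅ Z^10, C_2 ≅ Z^1.

Boundary ∂_1: C_1 → C_0 sends each edge [p,q] (with p < q) to q − p. For instance
  ∂[1,6] = [6] − [1].
The resulting 10×10 matrix has rank 8, and its Smith normal form has invariant factors (1,1,1,1,1,1,1,1).

Boundary ∂_2: C_2 → C_1 maps a triangle to the signed sum of its edges. For instance
  ∂[2,5,8] = [5,8] − [2,8] + [2,5].
As a 10×1 matrix over Z this has rank 1, with invariant factors (1).

From H_k ≅ ker(∂_k) / im(∂_{k+1}) we obtain:

  H_0: rank C_0 − rank ∂_1 = 10 − 8 = 2, and the invariant factors of ∂_1 are all 1, so H_0 ≅ Z^2.
  H_1: rank ker ∂_1 − rank ∂_2 = (10 − 8) − 1 = 1, and the invariant factors of ∂_2 are all 1, so H_1 ≅ Z.
  H_2: rank ker ∂_2 − rank ∂_3 = (1 − 1) − 0 = 0, and there is no ∂_3, so H_2 ≅ 0.

As a check, the Euler characteristic is 10 − 10 + 1 = 1, which agrees with 2 − 1 + 0 = 1.

H_0 = Z^2,  H_1 = Z,  H_2 = 0.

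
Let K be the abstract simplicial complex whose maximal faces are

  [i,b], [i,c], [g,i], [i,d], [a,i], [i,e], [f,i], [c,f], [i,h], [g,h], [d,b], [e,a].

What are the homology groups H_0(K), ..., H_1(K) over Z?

We work with the vertex ordering a < b < c < d < e < f < g < h < i. The simplices of K, each written with vertices in increasing order, are:

  0-simplices (9): a, b, c, d, e, f, g, h, i
  1-simplices (12): ae, ai, bd, bi, cf, ci, di, ei, fi, gh, gi, hi

Hence C_0 ≅ Z^9, C_1 ≅ Z^12.

Boundary ∂_1: C_1 → C_0 is given by ∂[p,q] = [q] − [p].
The resulting 9×12 matrix has rank 8, and its Smith normal form has invariant factors (1,1,1,1,1,1,1,1).

Now H_k = ker ∂_k / im ∂_{k+1}, so:

  H_0: rank C_0 − rank ∂_1 = 9 − 8 = 1, and the invariant factors of ∂_1 are all 1, so H_0 ≅ Z.
  H_1: rank ker ∂_1 − rank ∂_2 = (12 − 8) − 0 = 4, and there is no ∂_2, so H_1 ≅ Z^4.

H_0 ≅ Z,  H_1 ≅ Z^4.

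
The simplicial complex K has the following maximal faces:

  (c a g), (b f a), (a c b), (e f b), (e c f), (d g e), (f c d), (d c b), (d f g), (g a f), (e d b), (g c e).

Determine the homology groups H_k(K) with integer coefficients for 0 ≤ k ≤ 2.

H_0 ≅ Z,  H_1 ≅ Z/2Z,  H_2 = 0.

Take the total order a < b < c < d < e < f < g on the vertex set. Then K (dimension 2) consists of the simplices:

  0-simplices (7): a, b, c, d, e, f, g
  1-simplices (18): ab, ac, af, ag, bc, bd, be, bf, cd, ce, cf, cg, de, df, dg, ef, eg, fg
  2-simplices (12): abc, abf, acg, afg, bcd, bde, bef, cdf, cef, ceg, deg, dfg

so the chain groups are C_0 ≅ Z^7, C_1 ≅ Z^18, C_2 ≅ Z^12.

Boundary ∂_1: C_1 → C_0 sends each edge [p,q] (with p < q) to q − p. For instance
  ∂bd = d − b.
The 7×18 boundary matrix has rank 6 and Smith normal form diag(1,1,1,1,1,1).

Boundary ∂_2: C_2 → C_1 sends each 2-simplex [p,q,r] to [q,r] − [p,r] + [p,q]. For instance
  ∂abc = bc − ac + ab,
  ∂afg = fg − ag + af.
This gives a 18×12 integer matrix of rank 12; reducing to Smith normal form yields diagonal entries (1,1,1,1,1,1,1,1,1,1,1,2).

Computing H_k = (kernel of ∂_k) / (image of ∂_{k+1}):

  H_0: rank C_0 − rank ∂_1 = 7 − 6 = 1, and the invariant factors of ∂_1 are all 1, so H_0 ≅ Z.
  H_1: rank ker ∂_1 − rank ∂_2 = (18 − 6) − 12 = 0, and ∂_2 has invariant factor 2 > 1, so H_1 ≅ Z/2Z.
  H_2: rank ker ∂_2 − rank ∂_3 = (12 − 12) − 0 = 0, and there is no ∂_3, so H_2 ≅ 0.

As a check, the Euler characteristic is 7 − 18 + 12 = 1, which agrees with 1 − 0 + 0 = 1.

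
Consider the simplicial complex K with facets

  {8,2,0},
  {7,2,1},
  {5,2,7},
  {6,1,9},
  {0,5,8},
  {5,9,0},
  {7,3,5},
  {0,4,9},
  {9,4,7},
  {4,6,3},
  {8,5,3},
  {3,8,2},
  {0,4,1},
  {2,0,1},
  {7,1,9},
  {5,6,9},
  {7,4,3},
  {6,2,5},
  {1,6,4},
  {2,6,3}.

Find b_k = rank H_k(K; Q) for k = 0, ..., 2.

Order the vertices as 0 < 1 < 2 < 3 < 4 < 5 < 6 < 7 < 8 < 9. Listing each simplex with vertices in this order, K has dimension 2 with simplices:

  0-simplices (10): [0], [1], [2], [3], [4], [5], [6], [7], [8], [9]
  1-simplices (30): (30 of them)
  2-simplices (20): (20 of them)

Hence C_0 ≅ Z^10, C_1 ≅ Z^30, C_2 ≅ Z^20.

∂_1: C_1 → C_0 maps an edge to its endpoints' difference, ∂[p,q] = q − p.
This gives a 10×30 integer matrix of rank 9; reducing to Smith normal form yields diagonal entries (1,1,1,1,1,1,1,1,1).

The boundary map ∂_2: C_2 → C_1 sends each 2-simplex [p,q,r] to [q,r] − [p,r] + [p,q]. For instance
  ∂[0,1,2] = [1,2] − [0,2] + [0,1],
  ∂[0,4,9] = [4,9] − [0,9] + [0,4].
The resulting 30×20 matrix has rank 20, and its Smith normal form has invariant factors (1,1,1,1,1,1,1,1,1,1,1,1,1,1,1,1,1,1,1,2).

From H_k ≅ ker(∂_k) / im(∂_{k+1}) we obtain:

  H_0: rank C_0 − rank ∂_1 = 10 − 9 = 1, and the invariant factors of ∂_1 are all 1, so H_0 ≅ Z.
  H_1: rank ker ∂_1 − rank ∂_2 = (30 − 9) − 20 = 1, and ∂_2 has invariant factor 2 > 1, so H_1 ≅ Z ⊕ Z_2.
  H_2: rank ker ∂_2 − rank ∂_3 = (20 − 20) − 0 = 0, and there is no ∂_3, so H_2 ≅ 0.

Hence the Betti numbers are b_0 = 1, b_1 = 1, b_2 = 0.

b_0 = 1, b_1 = 1, b_2 = 0.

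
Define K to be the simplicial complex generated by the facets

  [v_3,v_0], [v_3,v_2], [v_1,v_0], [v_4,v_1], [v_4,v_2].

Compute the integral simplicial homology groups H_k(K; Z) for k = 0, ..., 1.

We work with the vertex ordering v_0 < v_1 < v_2 < v_3 < v_4. The simplices of K, each written with vertices in increasing order, are:

  0-simplices (5): [v_0], [v_1], [v_2], [v_3], [v_4]
  1-simplices (5): [v_0,v_1], [v_0,v_3], [v_1,v_4], [v_2,v_3], [v_2,v_4]

so the chain groups are C_0 ≅ Z^5, C_1 ≅ Z^5.

The boundary map ∂_1: C_1 → C_0 sends each edge [p,q] (with p < q) to q − p. For instance
  ∂[v_2,v_4] = [v_4] − [v_2].
This gives a 5×5 integer matrix of rank 4; reducing to Smith normal form yields diagonal entries (1,1,1,1).

Now H_k = ker ∂_k / im ∂_{k+1}, so:

  H_0: rank C_0 − rank ∂_1 = 5 − 4 = 1, and the invariant factors of ∂_1 are all 1, so H_0 = Z.
  H_1: rank ker ∂_1 − rank ∂_2 = (5 − 4) − 0 = 1, and there is no ∂_2, so H_1 = Z.

As a check, the Euler characteristic is 5 − 5 = 0, which agrees with 1 − 1 = 0.

H_0 ≅ Z,  H_1 ≅ Z.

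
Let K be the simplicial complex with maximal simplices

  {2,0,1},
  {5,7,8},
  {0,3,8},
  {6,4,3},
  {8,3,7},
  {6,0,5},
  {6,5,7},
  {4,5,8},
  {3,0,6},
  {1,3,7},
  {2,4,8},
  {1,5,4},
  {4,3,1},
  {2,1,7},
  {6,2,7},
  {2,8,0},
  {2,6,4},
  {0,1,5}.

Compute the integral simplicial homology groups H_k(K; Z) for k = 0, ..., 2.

We work with the vertex ordering 0 < 1 < 2 < 3 < 4 < 5 < 6 < 7 < 8. The simplices of K, each written with vertices in increasing order, are:

  0-simplices (9): [0], [1], [2], [3], [4], [5], [6], [7], [8]
  1-simplices (27): (27 of them)
  2-simplices (18): [0,1,2], [0,1,5], [0,2,8], [0,3,6], [0,3,8], [0,5,6], [1,2,7], [1,3,4], [1,3,7], [1,4,5], [2,4,6], [2,4,8], [2,6,7], [3,4,6], [3,7,8], [4,5,8], [5,6,7], [5,7,8]

so the chain groups are C_0 ≅ Z^9, C_1 ≅ Z^27, C_2 ≅ Z^18.

The boundary map ∂_1: C_1 → C_0 is given by ∂[p,q] = [q] − [p]. For instance
  ∂[6,7] = [7] − [6].
The resulting 9×27 matrix has rank 8, and its Smith normal form has invariant factors (1,1,1,1,1,1,1,1).

The boundary map ∂_2: C_2 → C_1 maps a triangle to the signed sum of its edges. For instance
  ∂[5,7,8] = [7,8] − [5,8] + [5,7],
  ∂[0,2,8] = [2,8] − [0,8] + [0,2].
The resulting 27×18 matrix has rank 17, and its Smith normal form has invariant factors (1,1,1,1,1,1,1,1,1,1,1,1,1,1,1,1,1).

Now H_k = ker ∂_k / im ∂_{k+1}, so:

  H_0: rank C_0 − rank ∂_1 = 9 − 8 = 1, and the invariant factors of ∂_1 are all 1, so H_0 ≅ Z.
  H_1: rank ker ∂_1 − rank ∂_2 = (27 − 8) − 17 = 2, and the invariant factors of ∂_2 are all 1, so H_1 ≅ Z^2.
  H_2: rank ker ∂_2 − rank ∂_3 = (18 − 17) − 0 = 1, and there is no ∂_3, so H_2 ≅ Z.

H_0 ≅ Z,  H_1 ≅ Z^2,  H_2 ≅ Z.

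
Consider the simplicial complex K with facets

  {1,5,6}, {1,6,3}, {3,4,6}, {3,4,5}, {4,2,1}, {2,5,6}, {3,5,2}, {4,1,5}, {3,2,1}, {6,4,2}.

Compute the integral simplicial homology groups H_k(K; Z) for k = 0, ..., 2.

H_0 = Z,  H_1 = Z_2,  H_2 = 0.

Order the vertices as 1 < 2 < 3 < 4 < 5 < 6. Listing each simplex with vertices in this order, K has dimension 2 with simplices:

  0-simplices (6): [1], [2], [3], [4], [5], [6]
  1-simplices (15): [1,2], [1,3], [1,4], [1,5], [1,6], [2,3], [2,4], [2,5], [2,6], [3,4], [3,5], [3,6], [4,5], [4,6], [5,6]
  2-simplices (10): [1,2,3], [1,2,4], [1,3,6], [1,4,5], [1,5,6], [2,3,5], [2,4,6], [2,5,6], [3,4,5], [3,4,6]

Hence C_0 ≅ Z^6, C_1 ≅ Z^15, C_2 ≅ Z^10.

Boundary ∂_1: C_1 → C_0 maps an edge to its endpoints' difference, ∂[p,q] = q − p.
As a 6×15 matrix over Z this has rank 5, with invariant factors (1,1,1,1,1).

The boundary map ∂_2: C_2 → C_1 sends each 2-simplex [p,q,r] to [q,r] − [p,r] + [p,q]. For instance
  ∂[3,4,6] = [4,6] − [3,6] + [3,4],
  ∂[1,2,3] = [2,3] − [1,3] + [1,2].
This gives a 15×10 integer matrix of rank 10; reducing to Smith normal form yields diagonal entries (1,1,1,1,1,1,1,1,1,2).

Computing H_k = (kernel of ∂_k) / (image of ∂_{k+1}):

  H_0: rank C_0 − rank ∂_1 = 6 − 5 = 1, and the invariant factors of ∂_1 are all 1, so H_0 = Z.
  H_1: rank ker ∂_1 − rank ∂_2 = (15 − 5) − 10 = 0, and ∂_2 has invariant factor 2 > 1, so H_1 = Z_2.
  H_2: rank ker ∂_2 − rank ∂_3 = (10 − 10) − 0 = 0, and there is no ∂_3, so H_2 = 0.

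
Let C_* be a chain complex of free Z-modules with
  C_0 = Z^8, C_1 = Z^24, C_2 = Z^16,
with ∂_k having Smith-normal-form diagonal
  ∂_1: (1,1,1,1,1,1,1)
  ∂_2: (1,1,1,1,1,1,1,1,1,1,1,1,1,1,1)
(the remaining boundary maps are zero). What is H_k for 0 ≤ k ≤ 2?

H_0: b_0 = 8 − 0 − 7 = 1; torsion from ∂_1 factors > 1: none. So H_0 = Z.
H_1: b_1 = 24 − 7 − 15 = 2; torsion from ∂_2 factors > 1: none. So H_1 = Z^2.
H_2: b_2 = 16 − 15 − 0 = 1; torsion from ∂_3 factors > 1: none. So H_2 = Z.

H_0 = Z,  H_1 = Z^2,  H_2 = Z.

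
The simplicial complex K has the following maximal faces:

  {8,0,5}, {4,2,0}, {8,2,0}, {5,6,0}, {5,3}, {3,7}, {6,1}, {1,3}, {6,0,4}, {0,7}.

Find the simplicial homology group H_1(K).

Fix the vertex order 0 < 1 < 2 < 3 < 4 < 5 < 6 < 7 < 8 and write every simplex with vertices in increasing order. Then dim K = 2 and the simplices of K are:

  0-simplices (9): [0], [1], [2], [3], [4], [5], [6], [7], [8]
  1-simplices (15): [0,2], [0,4], [0,5], [0,6], [0,7], [0,8], [1,3], [1,6], [2,4], [2,8], [3,5], [3,7], [4,6], [5,6], [5,8]
  2-simplices (5): [0,2,4], [0,2,8], [0,4,6], [0,5,6], [0,5,8]

giving chain groups C_0 ≅ Z^9, C_1 ≅ Z^15, C_2 ≅ Z^5.

The boundary map ∂_1: C_1 → C_0 sends each edge [p,q] (with p < q) to q − p. For instance
  ∂[4,6] = [6] − [4].
As a 9×15 matrix over Z this has rank 8, with invariant factors (1,1,1,1,1,1,1,1).

The boundary map ∂_2: C_2 → C_1 acts by ∂[p,q,r] = [q,r] − [p,r] + [p,q]. For instance
  ∂[0,5,6] = [5,6] − [0,6] + [0,5],
  ∂[0,2,8] = [2,8] − [0,8] + [0,2].
As a 15×5 matrix over Z this has rank 5, with invariant factors (1,1,1,1,1).

Computing H_k = (kernel of ∂_k) / (image of ∂_{k+1}):

  H_1: rank ker ∂_1 − rank ∂_2 = (15 − 8) − 5 = 2, and the invariant factors of ∂_2 are all 1, so H_1 = Z^2.

H_1 = Z^2.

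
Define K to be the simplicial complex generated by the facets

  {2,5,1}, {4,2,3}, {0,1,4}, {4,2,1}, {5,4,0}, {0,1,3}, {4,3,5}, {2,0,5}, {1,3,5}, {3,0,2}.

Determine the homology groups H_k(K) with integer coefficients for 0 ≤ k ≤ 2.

Take the total order 0 < 1 < 2 < 3 < 4 < 5 on the vertex set. Then K (dimension 2) consists of the simplices:

  0-simplices (6): [0], [1], [2], [3], [4], [5]
  1-simplices (15): [0,1], [0,2], [0,3], [0,4], [0,5], [1,2], [1,3], [1,4], [1,5], [2,3], [2,4], [2,5], [3,4], [3,5], [4,5]
  2-simplices (10): [0,1,3], [0,1,4], [0,2,3], [0,2,5], [0,4,5], [1,2,4], [1,2,5], [1,3,5], [2,3,4], [3,4,5]

so the chain groups are C_0 ≅ Z^6, C_1 ≅ Z^15, C_2 ≅ Z^10.

Boundary ∂_1: C_1 → C_0 sends each edge [p,q] (with p < q) to q − p. For instance
  ∂[1,5] = [5] − [1].
This gives a 6×15 integer matrix of rank 5; reducing to Smith normal form yields diagonal entries (1,1,1,1,1).

Boundary ∂_2: C_2 → C_1 acts by ∂[p,q,r] = [q,r] − [p,r] + [p,q]. For instance
  ∂[1,3,5] = [3,5] − [1,5] + [1,3],
  ∂[1,2,4] = [2,4] − [1,4] + [1,2].
As a 15×10 matrix over Z this has rank 10, with invariant factors (1,1,1,1,1,1,1,1,1,2).

Now H_k = ker ∂_k / im ∂_{k+1}, so:

  H_0: rank C_0 − rank ∂_1 = 6 − 5 = 1, and the invariant factors of ∂_1 are all 1, so H_0 ≅ Z.
  H_1: rank ker ∂_1 − rank ∂_2 = (15 − 5) − 10 = 0, and ∂_2 has invariant factor 2 > 1, so H_1 ≅ Z/2.
  H_2: rank ker ∂_2 − rank ∂_3 = (10 − 10) − 0 = 0, and there is no ∂_3, so H_2 ≅ 0.

H_0 ≅ Z,  H_1 ≅ Z/2,  H_2 = 0.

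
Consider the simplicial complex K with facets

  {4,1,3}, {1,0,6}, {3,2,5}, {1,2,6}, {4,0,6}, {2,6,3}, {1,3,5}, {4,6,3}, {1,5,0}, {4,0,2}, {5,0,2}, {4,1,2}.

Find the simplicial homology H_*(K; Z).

K has 7 vertices, 18 edges, 12 triangles.
rank ∂_0 = 0, rank ∂_1 = 6 ⇒ b_0 = 7 − 0 − 6 = 1; all invariant factors of ∂_1 are 1 so no torsion. So H_0 = Z.
rank ∂_1 = 6, rank ∂_2 = 12 ⇒ b_1 = 18 − 6 − 12 = 0; ∂_2 has invariant factor(s) [2] giving torsion. So H_1 = Z_2.
rank ∂_2 = 12, rank ∂_3 = 0 ⇒ b_2 = 12 − 12 − 0 = 0. So H_2 = 0.

H_0 ≅ Z,  H_1 ≅ Z_2,  H_2 = 0.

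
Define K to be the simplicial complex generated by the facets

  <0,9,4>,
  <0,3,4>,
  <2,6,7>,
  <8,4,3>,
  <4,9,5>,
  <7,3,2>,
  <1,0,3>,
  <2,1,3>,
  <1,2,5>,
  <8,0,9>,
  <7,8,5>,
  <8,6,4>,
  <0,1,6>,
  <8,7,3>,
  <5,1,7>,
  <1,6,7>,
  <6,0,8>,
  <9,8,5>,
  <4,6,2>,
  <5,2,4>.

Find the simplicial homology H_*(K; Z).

Order the vertices as 0 < 1 < 2 < 3 < 4 < 5 < 6 < 7 < 8 < 9. Listing each simplex with vertices in this order, K has dimension 2 with simplices:

  0-simplices (10): [0], [1], [2], [3], [4], [5], [6], [7], [8], [9]
  1-simplices (30): (30 of them)
  2-simplices (20): (20 of them)

so the chain groups are C_0 ≅ Z^10, C_1 ≅ Z^30, C_2 ≅ Z^20.

Boundary ∂_1: C_1 → C_0 is given by ∂[p,q] = [q] − [p]. For instance
  ∂[7,8] = [8] − [7].
This gives a 10×30 integer matrix of rank 9; reducing to Smith normal form yields diagonal entries (1,1,1,1,1,1,1,1,1).

The boundary map ∂_2: C_2 → C_1 acts by ∂[p,q,r] = [q,r] − [p,r] + [p,q]. For instance
  ∂[1,2,3] = [2,3] − [1,3] + [1,2],
  ∂[0,4,9] = [4,9] − [0,9] + [0,4].
The 30×20 boundary matrix has rank 20 and Smith normal form diag(1,1,1,1,1,1,1,1,1,1,1,1,1,1,1,1,1,1,1,2).

Computing H_k = (kernel of ∂_k) / (image of ∂_{k+1}):

  H_0: rank C_0 − rank ∂_1 = 10 − 9 = 1, and the invariant factors of ∂_1 are all 1, so H_0 = Z.
  H_1: rank ker ∂_1 − rank ∂_2 = (30 − 9) − 20 = 1, and ∂_2 has invariant factor 2 > 1, so H_1 = Z × Z/2.
  H_2: rank ker ∂_2 − rank ∂_3 = (20 − 20) − 0 = 0, and there is no ∂_3, so H_2 = 0.

As a check, the Euler characteristic is 10 − 30 + 20 = 0, which agrees with 1 − 1 + 0 = 0.
(K is a triangulation of the Klein bottle.)

H_0 = Z,  H_1 = Z × Z/2,  H_2 = 0.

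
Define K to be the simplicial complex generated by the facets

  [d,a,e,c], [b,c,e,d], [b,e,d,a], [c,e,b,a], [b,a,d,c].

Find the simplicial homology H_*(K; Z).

H_0 = Z,  H_1 = 0,  H_2 = 0,  H_3 = Z.

We work with the vertex ordering a < b < c < d < e. The simplices of K, each written with vertices in increasing order, are:

  0-simplices (5): a, b, c, d, e
  1-simplices (10): ab, ac, ad, ae, bc, bd, be, cd, ce, de
  2-simplices (10): abc, abd, abe, acd, ace, ade, bcd, bce, bde, cde
  3-simplices (5): abcd, abce, abde, acde, bcde

so the chain groups are C_0 ≅ Z^5, C_1 ≅ Z^10, C_2 ≅ Z^10, C_3 ≅ Z^5.

Boundary ∂_1: C_1 → C_0 maps an edge to its endpoints' difference, ∂[p,q] = q − p.
As a 5×10 matrix over Z this has rank 4, with invariant factors (1,1,1,1).

∂_2: C_2 → C_1 sends each 2-simplex [p,q,r] to [q,r] − [p,r] + [p,q]. For instance
  ∂bde = de − be + bd,
  ∂abe = be − ae + ab.
This gives a 10×10 integer matrix of rank 6; reducing to Smith normal form yields diagonal entries (1,1,1,1,1,1).

∂_3: C_3 → C_2 sends each 3-simplex σ to the alternating sum Σ_i (−1)^i (σ with its i-th vertex removed). For instance
  ∂acde = cde − ade + ace − acd,
  ∂abce = bce − ace + abe − abc.
As a 10×5 matrix over Z this has rank 4, with invariant factors (1,1,1,1).

Now H_k = ker ∂_k / im ∂_{k+1}, so:

  H_0: rank C_0 − rank ∂_1 = 5 − 4 = 1, and the invariant factors of ∂_1 are all 1, so H_0 = Z.
  H_1: rank ker ∂_1 − rank ∂_2 = (10 − 4) − 6 = 0, and the invariant factors of ∂_2 are all 1, so H_1 = 0.
  H_2: rank ker ∂_2 − rank ∂_3 = (10 − 6) − 4 = 0, and the invariant factors of ∂_3 are all 1, so H_2 = 0.
  H_3: rank ker ∂_3 − rank ∂_4 = (5 − 4) − 0 = 1, and there is no ∂_4, so H_3 = Z.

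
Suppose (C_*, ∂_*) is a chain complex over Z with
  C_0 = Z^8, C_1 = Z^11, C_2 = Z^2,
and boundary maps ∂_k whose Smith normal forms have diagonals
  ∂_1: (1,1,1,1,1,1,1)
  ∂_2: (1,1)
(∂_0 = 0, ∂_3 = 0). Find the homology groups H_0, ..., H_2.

H_0 = Z,  H_1 = Z^2,  H_2 = 0.

H_0: b_0 = 8 − 0 − 7 = 1; torsion from ∂_1 factors > 1: none. So H_0 = Z.
H_1: b_1 = 11 − 7 − 2 = 2; torsion from ∂_2 factors > 1: none. So H_1 = Z^2.
H_2: b_2 = 2 − 2 − 0 = 0; torsion from ∂_3 factors > 1: none. So H_2 = 0.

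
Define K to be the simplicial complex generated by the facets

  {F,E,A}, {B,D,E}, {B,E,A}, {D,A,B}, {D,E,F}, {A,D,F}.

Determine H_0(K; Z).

H_0 ≅ Z.

Fix the vertex order A < B < D < E < F and write every simplex with vertices in increasing order. Then dim K = 2 and the simplices of K are:

  0-simplices (5): A, B, D, E, F
  1-simplices (9): AB, AD, AE, AF, BD, BE, DE, DF, EF
  2-simplices (6): ABD, ABE, ADF, AEF, BDE, DEF

Hence C_0 ≅ Z^5, C_1 ≅ Z^9, C_2 ≅ Z^6.

∂_1: C_1 → C_0 sends each edge [p,q] (with p < q) to q − p. For instance
  ∂AD = D − A.
The 5×9 boundary matrix has rank 4 and Smith normal form diag(1,1,1,1).

∂_2: C_2 → C_1 maps a triangle to the signed sum of its edges. For instance
  ∂DEF = EF − DF + DE,
  ∂AEF = EF − AF + AE.
As a 9×6 matrix over Z this has rank 5, with invariant factors (1,1,1,1,1).

Computing H_k = (kernel of ∂_k) / (image of ∂_{k+1}):

  H_0: rank C_0 − rank ∂_1 = 5 − 4 = 1, and the invariant factors of ∂_1 are all 1, so H_0 = Z.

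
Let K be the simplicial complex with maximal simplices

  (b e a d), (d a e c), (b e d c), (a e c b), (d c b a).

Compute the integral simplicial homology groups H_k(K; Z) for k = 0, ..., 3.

Take the total order a < b < c < d < e on the vertex set. Then K (dimension 3) consists of the simplices:

  0-simplices (5): a, b, c, d, e
  1-simplices (10): ab, ac, ad, ae, bc, bd, be, cd, ce, de
  2-simplices (10): abc, abd, abe, acd, ace, ade, bcd, bce, bde, cde
  3-simplices (5): abcd, abce, abde, acde, bcde

so the chain groups are C_0 ≅ Z^5, C_1 ≅ Z^10, C_2 ≅ Z^10, C_3 ≅ Z^5.

The boundary map ∂_1: C_1 → C_0 maps an edge to its endpoints' difference, ∂[p,q] = q − p. For instance
  ∂be = e − b.
This gives a 5×10 integer matrix of rank 4; reducing to Smith normal form yields diagonal entries (1,1,1,1).

Boundary ∂_2: C_2 → C_1 sends each 2-simplex [p,q,r] to [q,r] − [p,r] + [p,q]. For instance
  ∂ade = de − ae + ad,
  ∂abe = be − ae + ab.
The resulting 10×10 matrix has rank 6, and its Smith normal form has invariant factors (1,1,1,1,1,1).

∂_3: C_3 → C_2 sends each 3-simplex σ to the alternating sum Σ_i (−1)^i (σ with its i-th vertex removed). For instance
  ∂abde = bde − ade + abe − abd,
  ∂bcde = cde − bde + bce − bcd.
The 10×5 boundary matrix has rank 4 and Smith normal form diag(1,1,1,1).

Reading off H_k = ker ∂_k / im ∂_{k+1}:

  H_0: rank C_0 − rank ∂_1 = 5 − 4 = 1, and the invariant factors of ∂_1 are all 1, so H_0 = Z.
  H_1: rank ker ∂_1 − rank ∂_2 = (10 − 4) − 6 = 0, and the invariant factors of ∂_2 are all 1, so H_1 = 0.
  H_2: rank ker ∂_2 − rank ∂_3 = (10 − 6) − 4 = 0, and the invariant factors of ∂_3 are all 1, so H_2 = 0.
  H_3: rank ker ∂_3 − rank ∂_4 = (5 − 4) − 0 = 1, and there is no ∂_4, so H_3 = Z.

As a check, the Euler characteristic is 5 − 10 + 10 − 5 = 0, which agrees with 1 − 0 + 0 − 1 = 0.

H_0 ≅ Z,  H_1 = 0,  H_2 = 0,  H_3 ≅ Z.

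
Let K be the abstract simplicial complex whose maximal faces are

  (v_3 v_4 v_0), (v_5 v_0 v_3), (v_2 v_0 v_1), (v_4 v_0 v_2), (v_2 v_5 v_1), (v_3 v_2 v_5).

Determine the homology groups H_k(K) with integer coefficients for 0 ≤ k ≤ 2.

H_0 = Z,  H_1 = Z,  H_2 = 0.

Take the total order v_0 < v_1 < v_2 < v_3 < v_4 < v_5 on the vertex set. Then K (dimension 2) consists of the simplices:

  0-simplices (6): [v_0], [v_1], [v_2], [v_3], [v_4], [v_5]
  1-simplices (12): [v_0,v_1], [v_0,v_2], [v_0,v_3], [v_0,v_4], [v_0,v_5], [v_1,v_2], [v_1,v_5], [v_2,v_3], [v_2,v_4], [v_2,v_5], [v_3,v_4], [v_3,v_5]
  2-simplices (6): [v_0,v_1,v_2], [v_0,v_2,v_4], [v_0,v_3,v_4], [v_0,v_3,v_5], [v_1,v_2,v_5], [v_2,v_3,v_5]

giving chain groups C_0 ≅ Z^6, C_1 ≅ Z^12, C_2 ≅ Z^6.

Boundary ∂_1: C_1 → C_0 is given by ∂[p,q] = [q] − [p].
This gives a 6×12 integer matrix of rank 5; reducing to Smith normal form yields diagonal entries (1,1,1,1,1).

The boundary map ∂_2: C_2 → C_1 acts by ∂[p,q,r] = [q,r] − [p,r] + [p,q]. For instance
  ∂[v_0,v_3,v_4] = [v_3,v_4] − [v_0,v_4] + [v_0,v_3],
  ∂[v_2,v_3,v_5] = [v_3,v_5] − [v_2,v_5] + [v_2,v_3].
This gives a 12×6 integer matrix of rank 6; reducing to Smith normal form yields diagonal entries (1,1,1,1,1,1).

Computing H_k = (kernel of ∂_k) / (image of ∂_{k+1}):

  H_0: rank C_0 − rank ∂_1 = 6 − 5 = 1, and the invariant factors of ∂_1 are all 1, so H_0 ≅ Z.
  H_1: rank ker ∂_1 − rank ∂_2 = (12 − 5) − 6 = 1, and the invariant factors of ∂_2 are all 1, so H_1 ≅ Z.
  H_2: rank ker ∂_2 − rank ∂_3 = (6 − 6) − 0 = 0, and there is no ∂_3, so H_2 ≅ 0.

As a check, the Euler characteristic is 6 − 12 + 6 = 0, which agrees with 1 − 1 + 0 = 0.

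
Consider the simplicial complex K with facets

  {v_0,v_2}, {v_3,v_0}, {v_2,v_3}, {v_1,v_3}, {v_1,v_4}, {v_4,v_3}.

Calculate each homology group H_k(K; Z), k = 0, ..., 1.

Order the vertices as v_0 < v_1 < v_2 < v_3 < v_4. Listing each simplex with vertices in this order, K has dimension 1 with simplices:

  0-simplices (5): [v_0], [v_1], [v_2], [v_3], [v_4]
  1-simplices (6): [v_0,v_2], [v_0,v_3], [v_1,v_3], [v_1,v_4], [v_2,v_3], [v_3,v_4]

Hence C_0 ≅ Z^5, C_1 ≅ Z^6.

∂_1: C_1 → C_0 sends each edge [p,q] (with p < q) to q − p. For instance
  ∂[v_0,v_3] = [v_3] − [v_0].
The resulting 5×6 matrix has rank 4, and its Smith normal form has invariant factors (1,1,1,1).

Now H_k = ker ∂_k / im ∂_{k+1}, so:

  H_0: rank C_0 − rank ∂_1 = 5 − 4 = 1, and the invariant factors of ∂_1 are all 1, so H_0 = Z.
  H_1: rank ker ∂_1 − rank ∂_2 = (6 − 4) − 0 = 2, and there is no ∂_2, so H_1 = Z^2.

As a check, the Euler characteristic is 5 − 6 = -1, which agrees with 1 − 2 = -1.
(K is a triangulation of a wedge of 2 circles.)

H_0 = Z,  H_1 = Z^2.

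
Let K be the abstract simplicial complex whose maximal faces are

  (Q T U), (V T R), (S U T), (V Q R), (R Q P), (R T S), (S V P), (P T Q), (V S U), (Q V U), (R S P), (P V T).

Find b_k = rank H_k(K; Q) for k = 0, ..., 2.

b_0 = 1, b_1 = 0, b_2 = 0.

K has 7 vertices, 18 edges, 12 triangles.
rank ∂_0 = 0, rank ∂_1 = 6 ⇒ b_0 = 7 − 0 − 6 = 1; all invariant factors of ∂_1 are 1 so no torsion. So H_0 = Z.
rank ∂_1 = 6, rank ∂_2 = 12 ⇒ b_1 = 18 − 6 − 12 = 0; ∂_2 has invariant factor(s) [2] giving torsion. So H_1 = Z/2Z.
rank ∂_2 = 12, rank ∂_3 = 0 ⇒ b_2 = 12 − 12 − 0 = 0. So H_2 = 0.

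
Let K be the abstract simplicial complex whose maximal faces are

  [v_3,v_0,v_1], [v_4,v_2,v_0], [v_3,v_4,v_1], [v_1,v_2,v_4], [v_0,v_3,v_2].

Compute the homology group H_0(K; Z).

H_0 = Z.

Take the total order v_0 < v_1 < v_2 < v_3 < v_4 on the vertex set. Then K (dimension 2) consists of the simplices:

  0-simplices (5): [v_0], [v_1], [v_2], [v_3], [v_4]
  1-simplices (10): [v_0,v_1], [v_0,v_2], [v_0,v_3], [v_0,v_4], [v_1,v_2], [v_1,v_3], [v_1,v_4], [v_2,v_3], [v_2,v_4], [v_3,v_4]
  2-simplices (5): [v_0,v_1,v_3], [v_0,v_2,v_3], [v_0,v_2,v_4], [v_1,v_2,v_4], [v_1,v_3,v_4]

so the chain groups are C_0 ≅ Z^5, C_1 ≅ Z^10, C_2 ≅ Z^5.

Boundary ∂_1: C_1 → C_0 sends each edge [p,q] (with p < q) to q − p.
The 5×10 boundary matrix has rank 4 and Smith normal form diag(1,1,1,1).

Boundary ∂_2: C_2 → C_1 sends each 2-simplex [p,q,r] to [q,r] − [p,r] + [p,q]. For instance
  ∂[v_0,v_2,v_3] = [v_2,v_3] − [v_0,v_3] + [v_0,v_2],
  ∂[v_1,v_3,v_4] = [v_3,v_4] − [v_1,v_4] + [v_1,v_3].
The resulting 10×5 matrix has rank 5, and its Smith normal form has invariant factors (1,1,1,1,1).

Reading off H_k = ker ∂_k / im ∂_{k+1}:

  H_0: rank C_0 − rank ∂_1 = 5 − 4 = 1, and the invariant factors of ∂_1 are all 1, so H_0 ≅ Z.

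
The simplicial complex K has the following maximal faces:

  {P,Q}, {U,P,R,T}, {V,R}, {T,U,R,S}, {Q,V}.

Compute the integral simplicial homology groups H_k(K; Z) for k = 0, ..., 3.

H_0 = Z,  H_1 = Z,  H_2 = 0,  H_3 = 0.

Take the total order P < Q < R < S < T < U < V on the vertex set. Then K (dimension 3) consists of the simplices:

  0-simplices (7): P, Q, R, S, T, U, V
  1-simplices (12): PQ, PR, PT, PU, QV, RS, RT, RU, RV, ST, SU, TU
  2-simplices (7): PRT, PRU, PTU, RST, RSU, RTU, STU
  3-simplices (2): PRTU, RSTU

giving chain groups C_0 ≅ Z^7, C_1 ≅ Z^12, C_2 ≅ Z^7, C_3 ≅ Z^2.

∂_1: C_1 → C_0 is given by ∂[p,q] = [q] − [p]. For instance
  ∂RT = T − R.
The 7×12 boundary matrix has rank 6 and Smith normal form diag(1,1,1,1,1,1).

Boundary ∂_2: C_2 → C_1 maps a triangle to the signed sum of its edges. For instance
  ∂RTU = TU − RU + RT,
  ∂STU = TU − SU + ST.
The resulting 12×7 matrix has rank 5, and its Smith normal form has invariant factors (1,1,1,1,1).

Boundary ∂_3: C_3 → C_2 sends each 3-simplex σ to the alternating sum Σ_i (−1)^i (σ with its i-th vertex removed). For instance
  ∂RSTU = STU − RTU + RSU − RST,
  ∂PRTU = RTU − PTU + PRU − PRT.
The 7×2 boundary matrix has rank 2 and Smith normal form diag(1,1).

From H_k ≅ ker(∂_k) / im(∂_{k+1}) we obtain:

  H_0: rank C_0 − rank ∂_1 = 7 − 6 = 1, and the invariant factors of ∂_1 are all 1, so H_0 ≅ Z.
  H_1: rank ker ∂_1 − rank ∂_2 = (12 − 6) − 5 = 1, and the invariant factors of ∂_2 are all 1, so H_1 ≅ Z.
  H_2: rank ker ∂_2 − rank ∂_3 = (7 − 5) − 2 = 0, and the invariant factors of ∂_3 are all 1, so H_2 ≅ 0.
  H_3: rank ker ∂_3 − rank ∂_4 = (2 − 2) − 0 = 0, and there is no ∂_4, so H_3 ≅ 0.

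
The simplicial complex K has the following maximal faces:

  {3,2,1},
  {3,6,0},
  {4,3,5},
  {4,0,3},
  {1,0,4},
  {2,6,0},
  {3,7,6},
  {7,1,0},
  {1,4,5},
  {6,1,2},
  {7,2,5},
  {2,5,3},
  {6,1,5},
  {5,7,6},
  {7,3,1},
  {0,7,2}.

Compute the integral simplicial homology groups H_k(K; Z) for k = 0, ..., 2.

H_0 ≅ Z,  H_1 ≅ Z^2,  H_2 ≅ Z.

K has 8 vertices, 24 edges, 16 triangles.
rank ∂_0 = 0, rank ∂_1 = 7 ⇒ b_0 = 8 − 0 − 7 = 1; all invariant factors of ∂_1 are 1 so no torsion. So H_0 = Z.
rank ∂_1 = 7, rank ∂_2 = 15 ⇒ b_1 = 24 − 7 − 15 = 2; all invariant factors of ∂_2 are 1 so no torsion. So H_1 = Z^2.
rank ∂_2 = 15, rank ∂_3 = 0 ⇒ b_2 = 16 − 15 − 0 = 1. So H_2 = Z.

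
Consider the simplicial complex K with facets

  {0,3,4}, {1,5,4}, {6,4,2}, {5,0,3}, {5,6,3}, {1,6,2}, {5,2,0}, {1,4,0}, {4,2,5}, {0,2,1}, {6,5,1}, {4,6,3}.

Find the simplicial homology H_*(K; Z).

Fix the vertex order 0 < 1 < 2 < 3 < 4 < 5 < 6 and write every simplex with vertices in increasing order. Then dim K = 2 and the simplices of K are:

  0-simplices (7): [0], [1], [2], [3], [4], [5], [6]
  1-simplices (18): [0,1], [0,2], [0,3], [0,4], [0,5], [1,2], [1,4], [1,5], [1,6], [2,4], [2,5], [2,6], [3,4], [3,5], [3,6], [4,5], [4,6], [5,6]
  2-simplices (12): [0,1,2], [0,1,4], [0,2,5], [0,3,4], [0,3,5], [1,2,6], [1,4,5], [1,5,6], [2,4,5], [2,4,6], [3,4,6], [3,5,6]

Hence C_0 ≅ Z^7, C_1 ≅ Z^18, C_2 ≅ Z^12.

Boundary ∂_1: C_1 → C_0 maps an edge to its endpoints' difference, ∂[p,q] = q − p. For instance
  ∂[2,4] = [4] − [2].
This gives a 7×18 integer matrix of rank 6; reducing to Smith normal form yields diagonal entries (1,1,1,1,1,1).

∂_2: C_2 → C_1 acts by ∂[p,q,r] = [q,r] − [p,r] + [p,q]. For instance
  ∂[0,2,5] = [2,5] − [0,5] + [0,2],
  ∂[1,2,6] = [2,6] − [1,6] + [1,2].
This gives a 18×12 integer matrix of rank 12; reducing to Smith normal form yields diagonal entries (1,1,1,1,1,1,1,1,1,1,1,2).

From H_k ≅ ker(∂_k) / im(∂_{k+1}) we obtain:

  H_0: rank C_0 − rank ∂_1 = 7 − 6 = 1, and the invariant factors of ∂_1 are all 1, so H_0 ≅ Z.
  H_1: rank ker ∂_1 − rank ∂_2 = (18 − 6) − 12 = 0, and ∂_2 has invariant factor 2 > 1, so H_1 ≅ Z/2.
  H_2: rank ker ∂_2 − rank ∂_3 = (12 − 12) − 0 = 0, and there is no ∂_3, so H_2 ≅ 0.

H_0 ≅ Z,  H_1 ≅ Z/2,  H_2 = 0.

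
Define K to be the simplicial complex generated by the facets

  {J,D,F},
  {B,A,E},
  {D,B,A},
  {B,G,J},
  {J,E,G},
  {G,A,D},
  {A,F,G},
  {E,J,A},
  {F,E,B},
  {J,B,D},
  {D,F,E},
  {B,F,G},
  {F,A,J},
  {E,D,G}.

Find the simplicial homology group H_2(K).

K has 7 vertices, 21 edges, 14 triangles.
rank ∂_2 = 13, rank ∂_3 = 0 ⇒ b_2 = 14 − 13 − 0 = 1. So H_2 ≅ Z.

H_2 ≅ Z.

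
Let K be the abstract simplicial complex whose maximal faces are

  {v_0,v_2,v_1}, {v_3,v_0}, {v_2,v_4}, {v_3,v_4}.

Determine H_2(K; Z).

K has 5 vertices, 6 edges, 1 triangle.
rank ∂_2 = 1, rank ∂_3 = 0 ⇒ b_2 = 1 − 1 − 0 = 0. So H_2 = 0.

H_2 = 0.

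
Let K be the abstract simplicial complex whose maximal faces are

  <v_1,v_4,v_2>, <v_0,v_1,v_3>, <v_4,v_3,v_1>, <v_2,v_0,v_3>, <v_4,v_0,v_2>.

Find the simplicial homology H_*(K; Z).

Fix the vertex order v_0 < v_1 < v_2 < v_3 < v_4 and write every simplex with vertices in increasing order. Then dim K = 2 and the simplices of K are:

  0-simplices (5): [v_0], [v_1], [v_2], [v_3], [v_4]
  1-simplices (10): [v_0,v_1], [v_0,v_2], [v_0,v_3], [v_0,v_4], [v_1,v_2], [v_1,v_3], [v_1,v_4], [v_2,v_3], [v_2,v_4], [v_3,v_4]
  2-simplices (5): [v_0,v_1,v_3], [v_0,v_2,v_3], [v_0,v_2,v_4], [v_1,v_2,v_4], [v_1,v_3,v_4]

so the chain groups are C_0 ≅ Z^5, C_1 ≅ Z^10, C_2 ≅ Z^5.

Boundary ∂_1: C_1 → C_0 maps an edge to its endpoints' difference, ∂[p,q] = q − p.
This gives a 5×10 integer matrix of rank 4; reducing to Smith normal form yields diagonal entries (1,1,1,1).

∂_2: C_2 → C_1 acts by ∂[p,q,r] = [q,r] − [p,r] + [p,q]. For instance
  ∂[v_0,v_2,v_3] = [v_2,v_3] − [v_0,v_3] + [v_0,v_2],
  ∂[v_1,v_2,v_4] = [v_2,v_4] − [v_1,v_4] + [v_1,v_2].
As a 10×5 matrix over Z this has rank 5, with invariant factors (1,1,1,1,1).

Reading off H_k = ker ∂_k / im ∂_{k+1}:

  H_0: rank C_0 − rank ∂_1 = 5 − 4 = 1, and the invariant factors of ∂_1 are all 1, so H_0 ≅ Z.
  H_1: rank ker ∂_1 − rank ∂_2 = (10 − 4) − 5 = 1, and the invariant factors of ∂_2 are all 1, so H_1 ≅ Z.
  H_2: rank ker ∂_2 − rank ∂_3 = (5 − 5) − 0 = 0, and there is no ∂_3, so H_2 ≅ 0.

H_0 ≅ Z,  H_1 ≅ Z,  H_2 = 0.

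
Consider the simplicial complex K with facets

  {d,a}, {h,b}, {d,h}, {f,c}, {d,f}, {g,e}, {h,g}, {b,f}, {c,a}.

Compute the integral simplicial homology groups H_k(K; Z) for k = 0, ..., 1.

We work with the vertex ordering a < b < c < d < e < f < g < h. The simplices of K, each written with vertices in increasing order, are:

  0-simplices (8): a, b, c, d, e, f, g, h
  1-simplices (9): ac, ad, bf, bh, cf, df, dh, eg, gh

Hence C_0 ≅ Z^8, C_1 ≅ Z^9.

The boundary map ∂_1: C_1 → C_0 is given by ∂[p,q] = [q] − [p]. For instance
  ∂eg = g − e.
The 8×9 boundary matrix has rank 7 and Smith normal form diag(1,1,1,1,1,1,1).

From H_k ≅ ker(∂_k) / im(∂_{k+1}) we obtain:

  H_0: rank C_0 − rank ∂_1 = 8 − 7 = 1, and the invariant factors of ∂_1 are all 1, so H_0 = Z.
  H_1: rank ker ∂_1 − rank ∂_2 = (9 − 7) − 0 = 2, and there is no ∂_2, so H_1 = Z^2.

As a check, the Euler characteristic is 8 − 9 = -1, which agrees with 1 − 2 = -1.

H_0 = Z,  H_1 = Z^2.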